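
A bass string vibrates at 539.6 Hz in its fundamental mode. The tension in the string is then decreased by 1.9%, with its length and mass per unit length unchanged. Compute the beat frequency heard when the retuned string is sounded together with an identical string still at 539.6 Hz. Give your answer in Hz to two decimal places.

5.15 Hz

For a string, f ∝ √T, so the new frequency is 539.6·√0.981 = 534.4492 Hz.
f_beat = |534.4492 − 539.6| = 5.15 Hz.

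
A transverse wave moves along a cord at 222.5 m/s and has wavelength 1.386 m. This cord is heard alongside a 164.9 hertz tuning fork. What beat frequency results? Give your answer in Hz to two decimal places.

Source frequency f = v/λ = 222.5/1.386 = 160.5339 Hz.
f_beat = |160.5339 − 164.9| = 4.37 Hz.

4.37 Hz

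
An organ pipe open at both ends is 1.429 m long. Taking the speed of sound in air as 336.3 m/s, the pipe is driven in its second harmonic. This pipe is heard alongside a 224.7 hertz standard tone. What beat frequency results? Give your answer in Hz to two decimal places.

10.64 Hz

Open pipe: f_n = n·v/(2L) = 2·336.3/(2·1.429) = 235.3394 Hz.
f_beat = |235.3394 − 224.7| = 10.64 Hz.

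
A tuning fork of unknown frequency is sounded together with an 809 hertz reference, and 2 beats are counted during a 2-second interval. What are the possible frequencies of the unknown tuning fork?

Beat frequency = 2/2 = 1 Hz.
|f − 809| = 1, so f = 809 ± 1.

808 Hz or 810 Hz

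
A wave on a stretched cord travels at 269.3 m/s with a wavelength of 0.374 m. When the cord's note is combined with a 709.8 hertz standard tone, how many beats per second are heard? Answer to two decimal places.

Source frequency f = v/λ = 269.3/0.374 = 720.0535 Hz.
f_beat = |720.0535 − 709.8| = 10.25 Hz.

10.25 Hz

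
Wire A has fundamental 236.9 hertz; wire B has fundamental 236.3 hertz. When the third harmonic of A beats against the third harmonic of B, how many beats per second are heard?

Third harmonic of the first: 3·236.9 = 710.7 Hz.
Third harmonic of the second: 3·236.3 = 708.9 Hz.
f_beat = |710.7 − 708.9| = 1.8 Hz.

1.8 Hz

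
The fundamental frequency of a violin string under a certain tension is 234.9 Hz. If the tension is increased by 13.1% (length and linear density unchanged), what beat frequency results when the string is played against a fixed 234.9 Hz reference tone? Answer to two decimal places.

For a string, f ∝ √T, so the new frequency is 234.9·√1.131 = 249.8126 Hz.
f_beat = |249.8126 − 234.9| = 14.91 Hz.

14.91 Hz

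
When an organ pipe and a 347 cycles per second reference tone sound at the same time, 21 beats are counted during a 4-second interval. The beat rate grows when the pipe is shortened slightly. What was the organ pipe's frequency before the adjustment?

Beat frequency = 21/4 = 5.25 Hz.
|f − 347| = 5.25, so the organ pipe was at either 341.75 Hz or 352.25 Hz.
A shorter pipe has a higher fundamental; the adjustment raises the organ pipe's frequency.
The beat rate rose, so the adjustment moved the organ pipe further from 347 Hz — it was already above the reference.

352.25 Hz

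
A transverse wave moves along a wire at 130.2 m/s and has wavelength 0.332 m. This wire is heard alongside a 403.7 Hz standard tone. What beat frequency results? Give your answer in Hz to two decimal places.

Source frequency f = v/λ = 130.2/0.332 = 392.1687 Hz.
f_beat = |392.1687 − 403.7| = 11.53 Hz.

11.53 Hz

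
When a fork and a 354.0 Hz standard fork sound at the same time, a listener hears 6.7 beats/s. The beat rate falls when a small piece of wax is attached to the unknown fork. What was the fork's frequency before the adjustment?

360.7 Hz

|f − 354.0| = 6.7, so the fork was at either 347.3 Hz or 360.7 Hz.
Loading a fork with wax lowers its frequency; the adjustment lowers the fork's frequency.
The beat rate fell, so the adjustment moved the fork toward 354.0 Hz — it must have started above the reference.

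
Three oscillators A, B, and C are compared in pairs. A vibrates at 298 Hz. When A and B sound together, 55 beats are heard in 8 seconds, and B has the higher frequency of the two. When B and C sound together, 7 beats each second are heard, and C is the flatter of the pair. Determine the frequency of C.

297.875 Hz

A–B: Beat frequency = 55/8 = 6.875 Hz.
B is above A, so f_B = 298 + 6.875 = 304.875 Hz.
C is below B, so f_C = 304.875 − 7 = 297.875 Hz.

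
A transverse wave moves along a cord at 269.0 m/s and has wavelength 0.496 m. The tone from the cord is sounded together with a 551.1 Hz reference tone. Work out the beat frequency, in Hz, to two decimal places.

8.76 Hz

Source frequency f = v/λ = 269.0/0.496 = 542.3387 Hz.
f_beat = |542.3387 − 551.1| = 8.76 Hz.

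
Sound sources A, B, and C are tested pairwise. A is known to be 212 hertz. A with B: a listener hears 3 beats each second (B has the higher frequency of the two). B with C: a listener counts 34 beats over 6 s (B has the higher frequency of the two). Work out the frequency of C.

209.3333 Hz

B is above A, so f_B = 212 + 3 = 215 Hz.
B–C: Beat frequency = 34/6 = 5.6667 Hz.
C is below B, so f_C = 215 − 5.6667 = 209.3333 Hz.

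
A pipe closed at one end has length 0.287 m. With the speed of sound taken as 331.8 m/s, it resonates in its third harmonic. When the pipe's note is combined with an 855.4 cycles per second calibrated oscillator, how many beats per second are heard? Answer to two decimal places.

Closed pipe (odd harmonics): f_n = n·v/(4L) = 3·331.8/(4·0.287) = 867.0732 Hz.
f_beat = |867.0732 − 855.4| = 11.67 Hz.

11.67 Hz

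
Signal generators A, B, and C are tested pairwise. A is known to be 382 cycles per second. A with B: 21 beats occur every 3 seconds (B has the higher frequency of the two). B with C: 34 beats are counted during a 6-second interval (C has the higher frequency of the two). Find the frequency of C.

394.6667 Hz

A–B: Beat frequency = 21/3 = 7 Hz.
B is above A, so f_B = 382 + 7 = 389 Hz.
B–C: Beat frequency = 34/6 = 5.6667 Hz.
C is above B, so f_C = 389 + 5.6667 = 394.6667 Hz.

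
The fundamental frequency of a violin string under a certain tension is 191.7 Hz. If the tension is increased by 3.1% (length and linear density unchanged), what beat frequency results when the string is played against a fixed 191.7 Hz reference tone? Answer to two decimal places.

2.95 Hz

For a string, f ∝ √T, so the new frequency is 191.7·√1.031 = 194.6487 Hz.
f_beat = |194.6487 − 191.7| = 2.95 Hz.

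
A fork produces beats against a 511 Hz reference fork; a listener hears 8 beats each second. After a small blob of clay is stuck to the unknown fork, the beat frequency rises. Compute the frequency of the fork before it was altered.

503 Hz

|f − 511| = 8, so the fork was at either 503 Hz or 519 Hz.
Adding mass to a fork lowers its frequency; the adjustment lowers the fork's frequency.
The beat rate rose, so the adjustment moved the fork further from 511 Hz — it was already below the reference.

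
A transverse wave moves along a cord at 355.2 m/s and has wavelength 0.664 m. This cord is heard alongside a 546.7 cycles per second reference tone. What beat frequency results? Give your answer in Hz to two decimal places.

11.76 Hz

Source frequency f = v/λ = 355.2/0.664 = 534.9398 Hz.
f_beat = |534.9398 − 546.7| = 11.76 Hz.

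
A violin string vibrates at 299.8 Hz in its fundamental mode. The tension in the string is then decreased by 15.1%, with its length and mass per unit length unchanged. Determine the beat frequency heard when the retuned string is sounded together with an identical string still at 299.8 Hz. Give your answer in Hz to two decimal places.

23.56 Hz

For a string, f ∝ √T, so the new frequency is 299.8·√0.849 = 276.2393 Hz.
f_beat = |276.2393 − 299.8| = 23.56 Hz.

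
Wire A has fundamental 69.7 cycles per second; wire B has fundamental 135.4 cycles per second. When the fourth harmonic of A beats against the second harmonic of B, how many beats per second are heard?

Fourth harmonic of the first: 4·69.7 = 278.8 Hz.
Second harmonic of the second: 2·135.4 = 270.8 Hz.
f_beat = |278.8 − 270.8| = 8.0 Hz.

8.0 Hz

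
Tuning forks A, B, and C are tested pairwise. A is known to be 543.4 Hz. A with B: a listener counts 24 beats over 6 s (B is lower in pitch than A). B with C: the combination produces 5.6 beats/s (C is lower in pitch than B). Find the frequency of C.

533.8 Hz

A–B: Beat frequency = 24/6 = 4 Hz.
B is below A, so f_B = 543.4 − 4 = 539.4 Hz.
C is below B, so f_C = 539.4 − 5.6 = 533.8 Hz.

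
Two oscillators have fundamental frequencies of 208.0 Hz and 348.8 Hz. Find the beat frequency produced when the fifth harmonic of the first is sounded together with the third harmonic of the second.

6.4 Hz

Fifth harmonic of the first: 5·208.0 = 1040.0 Hz.
Third harmonic of the second: 3·348.8 = 1046.4 Hz.
f_beat = |1040.0 − 1046.4| = 6.4 Hz.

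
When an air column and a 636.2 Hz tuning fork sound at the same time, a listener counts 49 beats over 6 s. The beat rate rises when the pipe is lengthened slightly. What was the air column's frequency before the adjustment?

628.0333 Hz

Beat frequency = 49/6 = 8.1667 Hz.
|f − 636.2| = 8.1667, so the air column was at either 628.0333 Hz or 644.3667 Hz.
A longer pipe has a lower fundamental; the adjustment lowers the air column's frequency.
The beat rate rose, so the adjustment moved the air column further from 636.2 Hz — it was already below the reference.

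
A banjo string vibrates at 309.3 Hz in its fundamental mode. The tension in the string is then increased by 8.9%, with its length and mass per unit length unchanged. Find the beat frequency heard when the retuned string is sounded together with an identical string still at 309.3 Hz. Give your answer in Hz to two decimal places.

13.47 Hz

For a string, f ∝ √T, so the new frequency is 309.3·√1.089 = 322.7705 Hz.
f_beat = |322.7705 − 309.3| = 13.47 Hz.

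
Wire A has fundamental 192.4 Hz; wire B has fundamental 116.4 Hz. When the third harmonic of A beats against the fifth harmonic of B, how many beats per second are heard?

Third harmonic of the first: 3·192.4 = 577.2 Hz.
Fifth harmonic of the second: 5·116.4 = 582.0 Hz.
f_beat = |577.2 − 582.0| = 4.8 Hz.

4.8 Hz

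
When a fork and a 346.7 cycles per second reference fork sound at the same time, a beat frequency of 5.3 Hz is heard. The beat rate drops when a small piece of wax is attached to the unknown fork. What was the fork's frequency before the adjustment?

|f − 346.7| = 5.3, so the fork was at either 341.4 Hz or 352 Hz.
Loading a fork with wax lowers its frequency; the adjustment lowers the fork's frequency.
The beat rate fell, so the adjustment moved the fork toward 346.7 Hz — it must have started above the reference.

352 Hz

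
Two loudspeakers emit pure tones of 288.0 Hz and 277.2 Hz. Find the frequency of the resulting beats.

10.8 Hz

f_beat = |f₁ − f₂|.
|288.0 − 277.2| = 10.8 Hz.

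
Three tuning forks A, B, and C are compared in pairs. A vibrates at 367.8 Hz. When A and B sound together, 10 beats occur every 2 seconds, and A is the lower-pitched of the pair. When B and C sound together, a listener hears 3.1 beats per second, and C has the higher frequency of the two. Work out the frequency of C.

A–B: Beat frequency = 10/2 = 5 Hz.
B is above A, so f_B = 367.8 + 5 = 372.8 Hz.
C is above B, so f_C = 372.8 + 3.1 = 375.9 Hz.

375.9 Hz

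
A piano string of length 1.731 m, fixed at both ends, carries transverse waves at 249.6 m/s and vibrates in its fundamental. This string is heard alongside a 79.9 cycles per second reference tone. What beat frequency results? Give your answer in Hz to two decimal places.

For a string fixed at both ends, f_n = n·v/(2L) = 1·249.6/(2·1.731) = 72.0971 Hz.
f_beat = |72.0971 − 79.9| = 7.80 Hz.

7.80 Hz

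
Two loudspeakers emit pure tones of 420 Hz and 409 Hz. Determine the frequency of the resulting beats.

Beats arise from superposition of two nearby frequencies; the beat rate is |f₁ − f₂|.
|420 − 409| = 11 Hz.

11 Hz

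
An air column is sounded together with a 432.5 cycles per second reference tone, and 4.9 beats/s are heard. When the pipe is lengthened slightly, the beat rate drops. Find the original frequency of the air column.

|f − 432.5| = 4.9, so the air column was at either 427.6 Hz or 437.4 Hz.
A longer pipe has a lower fundamental; the adjustment lowers the air column's frequency.
The beat rate fell, so the adjustment moved the air column toward 432.5 Hz — it must have started above the reference.

437.4 Hz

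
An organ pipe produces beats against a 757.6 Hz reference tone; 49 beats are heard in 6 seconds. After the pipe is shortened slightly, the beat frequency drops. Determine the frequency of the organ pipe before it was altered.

749.4333 Hz

Beat frequency = 49/6 = 8.1667 Hz.
|f − 757.6| = 8.1667, so the organ pipe was at either 749.4333 Hz or 765.7667 Hz.
A shorter pipe has a higher fundamental; the adjustment raises the organ pipe's frequency.
The beat rate fell, so the adjustment moved the organ pipe toward 757.6 Hz — it must have started below the reference.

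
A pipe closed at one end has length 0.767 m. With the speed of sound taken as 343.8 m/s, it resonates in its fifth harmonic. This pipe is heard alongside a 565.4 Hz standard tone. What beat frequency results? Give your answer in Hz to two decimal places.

5.10 Hz

Closed pipe (odd harmonics): f_n = n·v/(4L) = 5·343.8/(4·0.767) = 560.2999 Hz.
f_beat = |560.2999 − 565.4| = 5.10 Hz.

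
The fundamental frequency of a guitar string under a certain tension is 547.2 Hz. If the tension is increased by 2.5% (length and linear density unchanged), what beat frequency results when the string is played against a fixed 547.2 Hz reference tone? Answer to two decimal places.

For a string, f ∝ √T, so the new frequency is 547.2·√1.025 = 553.9978 Hz.
f_beat = |553.9978 − 547.2| = 6.80 Hz.

6.80 Hz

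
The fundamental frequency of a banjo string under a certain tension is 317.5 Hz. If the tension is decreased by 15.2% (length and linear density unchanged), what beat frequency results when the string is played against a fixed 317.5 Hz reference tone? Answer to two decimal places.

For a string, f ∝ √T, so the new frequency is 317.5·√0.848 = 292.3760 Hz.
f_beat = |292.3760 − 317.5| = 25.12 Hz.

25.12 Hz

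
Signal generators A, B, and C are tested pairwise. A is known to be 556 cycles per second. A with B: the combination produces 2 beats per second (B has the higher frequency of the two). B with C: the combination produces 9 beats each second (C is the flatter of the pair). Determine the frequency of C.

549 Hz

B is above A, so f_B = 556 + 2 = 558 Hz.
C is below B, so f_C = 558 − 9 = 549 Hz.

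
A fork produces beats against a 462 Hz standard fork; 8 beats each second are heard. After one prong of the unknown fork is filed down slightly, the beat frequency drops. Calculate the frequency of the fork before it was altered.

454 Hz

|f − 462| = 8, so the fork was at either 454 Hz or 470 Hz.
Filing a prong removes mass and raises the fork's frequency; the adjustment raises the fork's frequency.
The beat rate fell, so the adjustment moved the fork toward 462 Hz — it must have started below the reference.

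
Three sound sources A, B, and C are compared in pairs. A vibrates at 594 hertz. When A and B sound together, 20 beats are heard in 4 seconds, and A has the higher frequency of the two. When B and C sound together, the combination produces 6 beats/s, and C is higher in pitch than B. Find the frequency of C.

595 Hz

A–B: Beat frequency = 20/4 = 5 Hz.
B is below A, so f_B = 594 − 5 = 589 Hz.
C is above B, so f_C = 589 + 6 = 595 Hz.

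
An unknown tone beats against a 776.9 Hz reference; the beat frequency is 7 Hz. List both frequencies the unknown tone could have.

769.9 Hz or 783.9 Hz

|f − 776.9| = 7, so f = 776.9 ± 7.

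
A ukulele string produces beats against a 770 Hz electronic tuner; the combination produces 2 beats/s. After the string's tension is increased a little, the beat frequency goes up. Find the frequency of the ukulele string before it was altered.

|f − 770| = 2, so the ukulele string was at either 768 Hz or 772 Hz.
Higher tension means higher frequency; the adjustment raises the ukulele string's frequency.
The beat rate rose, so the adjustment moved the ukulele string further from 770 Hz — it was already above the reference.

772 Hz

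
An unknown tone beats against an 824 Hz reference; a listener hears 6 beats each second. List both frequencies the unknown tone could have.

|f − 824| = 6, so f = 824 ± 6.

818 Hz or 830 Hz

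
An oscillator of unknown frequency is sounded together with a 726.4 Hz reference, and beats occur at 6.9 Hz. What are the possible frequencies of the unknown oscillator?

719.5 Hz or 733.3 Hz

|f − 726.4| = 6.9, so f = 726.4 ± 6.9.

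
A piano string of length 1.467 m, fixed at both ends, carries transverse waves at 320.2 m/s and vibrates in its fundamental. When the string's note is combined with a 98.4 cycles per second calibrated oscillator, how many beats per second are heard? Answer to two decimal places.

10.73 Hz

For a string fixed at both ends, f_n = n·v/(2L) = 1·320.2/(2·1.467) = 109.1343 Hz.
f_beat = |109.1343 − 98.4| = 10.73 Hz.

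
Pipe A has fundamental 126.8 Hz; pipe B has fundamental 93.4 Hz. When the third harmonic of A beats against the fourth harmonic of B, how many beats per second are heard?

6.8 Hz

Third harmonic of the first: 3·126.8 = 380.4 Hz.
Fourth harmonic of the second: 4·93.4 = 373.6 Hz.
f_beat = |380.4 − 373.6| = 6.8 Hz.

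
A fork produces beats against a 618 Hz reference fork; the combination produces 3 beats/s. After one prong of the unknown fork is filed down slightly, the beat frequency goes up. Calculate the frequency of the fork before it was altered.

621 Hz

|f − 618| = 3, so the fork was at either 615 Hz or 621 Hz.
Filing a prong removes mass and raises the fork's frequency; the adjustment raises the fork's frequency.
The beat rate rose, so the adjustment moved the fork further from 618 Hz — it was already above the reference.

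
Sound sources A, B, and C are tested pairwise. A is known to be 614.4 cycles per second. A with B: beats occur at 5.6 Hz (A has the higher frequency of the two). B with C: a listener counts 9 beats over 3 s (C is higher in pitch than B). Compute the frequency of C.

611.8 Hz

B is below A, so f_B = 614.4 − 5.6 = 608.8 Hz.
B–C: Beat frequency = 9/3 = 3 Hz.
C is above B, so f_C = 608.8 + 3 = 611.8 Hz.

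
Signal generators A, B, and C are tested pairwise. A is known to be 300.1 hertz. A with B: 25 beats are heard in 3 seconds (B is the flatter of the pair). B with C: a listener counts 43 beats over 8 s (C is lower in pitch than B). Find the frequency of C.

286.3917 Hz

A–B: Beat frequency = 25/3 = 8.3333 Hz.
B is below A, so f_B = 300.1 − 8.3333 = 291.7667 Hz.
B–C: Beat frequency = 43/8 = 5.375 Hz.
C is below B, so f_C = 291.7667 − 5.375 = 286.3917 Hz.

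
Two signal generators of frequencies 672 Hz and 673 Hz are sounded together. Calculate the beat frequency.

1 Hz

The beat frequency equals the magnitude of the frequency difference.
|672 − 673| = 1 Hz.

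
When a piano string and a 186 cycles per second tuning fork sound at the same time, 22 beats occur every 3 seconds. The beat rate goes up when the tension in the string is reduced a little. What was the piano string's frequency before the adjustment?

Beat frequency = 22/3 = 7.3333 Hz.
|f − 186| = 7.3333, so the piano string was at either 178.6667 Hz or 193.3333 Hz.
Lower tension means lower frequency; the adjustment lowers the piano string's frequency.
The beat rate rose, so the adjustment moved the piano string further from 186 Hz — it was already below the reference.

178.6667 Hz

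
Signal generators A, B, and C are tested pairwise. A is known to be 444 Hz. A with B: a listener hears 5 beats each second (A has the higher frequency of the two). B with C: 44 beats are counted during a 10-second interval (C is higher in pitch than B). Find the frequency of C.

443.4 Hz

B is below A, so f_B = 444 − 5 = 439 Hz.
B–C: Beat frequency = 44/10 = 4.4 Hz.
C is above B, so f_C = 439 + 4.4 = 443.4 Hz.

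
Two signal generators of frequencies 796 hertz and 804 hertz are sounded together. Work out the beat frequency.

8 Hz

Beats arise from superposition of two nearby frequencies; the beat rate is |f₁ − f₂|.
|796 − 804| = 8 Hz.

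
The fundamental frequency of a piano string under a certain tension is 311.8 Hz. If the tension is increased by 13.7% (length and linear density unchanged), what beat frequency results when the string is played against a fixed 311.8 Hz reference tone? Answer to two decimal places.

20.67 Hz

For a string, f ∝ √T, so the new frequency is 311.8·√1.137 = 332.4730 Hz.
f_beat = |332.4730 − 311.8| = 20.67 Hz.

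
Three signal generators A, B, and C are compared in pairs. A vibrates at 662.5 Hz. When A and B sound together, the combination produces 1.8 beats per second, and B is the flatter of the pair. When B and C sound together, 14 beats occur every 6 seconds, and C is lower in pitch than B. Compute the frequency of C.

B is below A, so f_B = 662.5 − 1.8 = 660.7 Hz.
B–C: Beat frequency = 14/6 = 2.3333 Hz.
C is below B, so f_C = 660.7 − 2.3333 = 658.3667 Hz.

658.3667 Hz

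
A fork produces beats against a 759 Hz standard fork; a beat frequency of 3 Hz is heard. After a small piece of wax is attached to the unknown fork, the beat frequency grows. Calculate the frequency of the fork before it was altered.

756 Hz

|f − 759| = 3, so the fork was at either 756 Hz or 762 Hz.
Loading a fork with wax lowers its frequency; the adjustment lowers the fork's frequency.
The beat rate rose, so the adjustment moved the fork further from 759 Hz — it was already below the reference.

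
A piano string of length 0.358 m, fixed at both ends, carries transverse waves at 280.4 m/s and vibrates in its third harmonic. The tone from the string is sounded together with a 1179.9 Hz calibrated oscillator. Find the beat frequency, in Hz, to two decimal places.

For a string fixed at both ends, f_n = n·v/(2L) = 3·280.4/(2·0.358) = 1174.8603 Hz.
f_beat = |1174.8603 − 1179.9| = 5.04 Hz.

5.04 Hz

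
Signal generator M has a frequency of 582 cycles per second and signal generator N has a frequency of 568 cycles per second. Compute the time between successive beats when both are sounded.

0.071 s

f_beat = |582 − 568| = 14 Hz.
Beat period T = 1 / f_beat = 1 / 14 s.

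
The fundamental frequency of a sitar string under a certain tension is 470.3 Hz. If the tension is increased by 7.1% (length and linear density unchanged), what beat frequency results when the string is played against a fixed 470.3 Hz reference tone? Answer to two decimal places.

16.41 Hz

For a string, f ∝ √T, so the new frequency is 470.3·√1.071 = 486.7094 Hz.
f_beat = |486.7094 − 470.3| = 16.41 Hz.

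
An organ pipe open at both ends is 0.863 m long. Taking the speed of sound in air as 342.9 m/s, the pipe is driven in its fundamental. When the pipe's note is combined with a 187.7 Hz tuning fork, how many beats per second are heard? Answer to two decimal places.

Open pipe: f_n = n·v/(2L) = 1·342.9/(2·0.863) = 198.6674 Hz.
f_beat = |198.6674 − 187.7| = 10.97 Hz.

10.97 Hz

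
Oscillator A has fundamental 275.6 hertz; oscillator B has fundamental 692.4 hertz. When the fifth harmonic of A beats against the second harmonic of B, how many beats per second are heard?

6.8 Hz

Fifth harmonic of the first: 5·275.6 = 1378.0 Hz.
Second harmonic of the second: 2·692.4 = 1384.8 Hz.
f_beat = |1378.0 − 1384.8| = 6.8 Hz.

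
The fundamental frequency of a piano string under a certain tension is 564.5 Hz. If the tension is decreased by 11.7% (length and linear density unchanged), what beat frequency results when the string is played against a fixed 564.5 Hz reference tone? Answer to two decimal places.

34.05 Hz

For a string, f ∝ √T, so the new frequency is 564.5·√0.883 = 530.4498 Hz.
f_beat = |530.4498 − 564.5| = 34.05 Hz.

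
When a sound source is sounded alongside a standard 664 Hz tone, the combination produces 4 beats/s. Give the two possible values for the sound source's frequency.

660 Hz or 668 Hz

|f − 664| = 4, so f = 664 ± 4.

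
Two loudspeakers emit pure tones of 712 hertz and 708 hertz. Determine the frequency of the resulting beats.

Beats arise from superposition of two nearby frequencies; the beat rate is |f₁ − f₂|.
|712 − 708| = 4 Hz.

4 Hz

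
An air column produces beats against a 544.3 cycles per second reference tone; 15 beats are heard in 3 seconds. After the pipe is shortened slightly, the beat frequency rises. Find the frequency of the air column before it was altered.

549.3 Hz

Beat frequency = 15/3 = 5 Hz.
|f − 544.3| = 5, so the air column was at either 539.3 Hz or 549.3 Hz.
A shorter pipe has a higher fundamental; the adjustment raises the air column's frequency.
The beat rate rose, so the adjustment moved the air column further from 544.3 Hz — it was already above the reference.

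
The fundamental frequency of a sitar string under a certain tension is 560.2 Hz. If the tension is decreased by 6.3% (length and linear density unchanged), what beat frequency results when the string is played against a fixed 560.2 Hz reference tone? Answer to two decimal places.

For a string, f ∝ √T, so the new frequency is 560.2·√0.937 = 542.2667 Hz.
f_beat = |542.2667 − 560.2| = 17.93 Hz.

17.93 Hz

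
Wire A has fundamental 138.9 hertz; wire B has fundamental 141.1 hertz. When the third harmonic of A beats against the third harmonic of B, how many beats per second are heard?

Third harmonic of the first: 3·138.9 = 416.7 Hz.
Third harmonic of the second: 3·141.1 = 423.3 Hz.
f_beat = |416.7 − 423.3| = 6.6 Hz.

6.6 Hz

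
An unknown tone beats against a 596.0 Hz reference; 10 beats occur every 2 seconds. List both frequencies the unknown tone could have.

Beat frequency = 10/2 = 5 Hz.
|f − 596.0| = 5, so f = 596.0 ± 5.

591 Hz or 601 Hz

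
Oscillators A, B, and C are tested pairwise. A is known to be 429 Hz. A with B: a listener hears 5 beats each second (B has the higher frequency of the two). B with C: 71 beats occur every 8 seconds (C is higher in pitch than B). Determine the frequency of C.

B is above A, so f_B = 429 + 5 = 434 Hz.
B–C: Beat frequency = 71/8 = 8.875 Hz.
C is above B, so f_C = 434 + 8.875 = 442.875 Hz.

442.875 Hz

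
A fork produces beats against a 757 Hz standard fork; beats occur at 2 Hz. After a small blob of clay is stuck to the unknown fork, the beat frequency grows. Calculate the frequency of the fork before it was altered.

755 Hz

|f − 757| = 2, so the fork was at either 755 Hz or 759 Hz.
Adding mass to a fork lowers its frequency; the adjustment lowers the fork's frequency.
The beat rate rose, so the adjustment moved the fork further from 757 Hz — it was already below the reference.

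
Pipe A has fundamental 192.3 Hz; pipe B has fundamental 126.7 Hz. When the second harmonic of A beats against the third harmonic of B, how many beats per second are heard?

Second harmonic of the first: 2·192.3 = 384.6 Hz.
Third harmonic of the second: 3·126.7 = 380.1 Hz.
f_beat = |384.6 − 380.1| = 4.5 Hz.

4.5 Hz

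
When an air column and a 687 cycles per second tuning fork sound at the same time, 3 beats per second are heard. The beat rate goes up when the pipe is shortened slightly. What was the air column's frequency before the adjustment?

|f − 687| = 3, so the air column was at either 684 Hz or 690 Hz.
A shorter pipe has a higher fundamental; the adjustment raises the air column's frequency.
The beat rate rose, so the adjustment moved the air column further from 687 Hz — it was already above the reference.

690 Hz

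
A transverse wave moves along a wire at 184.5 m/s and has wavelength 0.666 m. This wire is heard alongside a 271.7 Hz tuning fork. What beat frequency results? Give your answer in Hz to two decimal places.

5.33 Hz

Source frequency f = v/λ = 184.5/0.666 = 277.0270 Hz.
f_beat = |277.0270 − 271.7| = 5.33 Hz.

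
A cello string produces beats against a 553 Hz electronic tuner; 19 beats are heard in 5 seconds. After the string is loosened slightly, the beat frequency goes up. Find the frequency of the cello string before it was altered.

549.2 Hz

Beat frequency = 19/5 = 3.8 Hz.
|f − 553| = 3.8, so the cello string was at either 549.2 Hz or 556.8 Hz.
Reducing tension lowers a string's frequency; the adjustment lowers the cello string's frequency.
The beat rate rose, so the adjustment moved the cello string further from 553 Hz — it was already below the reference.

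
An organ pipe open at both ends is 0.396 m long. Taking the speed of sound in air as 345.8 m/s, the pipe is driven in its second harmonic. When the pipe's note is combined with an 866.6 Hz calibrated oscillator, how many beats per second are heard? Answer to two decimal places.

6.63 Hz

Open pipe: f_n = n·v/(2L) = 2·345.8/(2·0.396) = 873.2323 Hz.
f_beat = |873.2323 − 866.6| = 6.63 Hz.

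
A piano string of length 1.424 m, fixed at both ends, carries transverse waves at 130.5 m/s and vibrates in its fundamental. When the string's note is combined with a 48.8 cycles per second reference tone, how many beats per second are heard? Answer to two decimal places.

For a string fixed at both ends, f_n = n·v/(2L) = 1·130.5/(2·1.424) = 45.8216 Hz.
f_beat = |45.8216 − 48.8| = 2.98 Hz.

2.98 Hz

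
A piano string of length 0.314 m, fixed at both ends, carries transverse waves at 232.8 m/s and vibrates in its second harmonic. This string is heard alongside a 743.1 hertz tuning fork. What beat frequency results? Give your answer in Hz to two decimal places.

1.70 Hz

For a string fixed at both ends, f_n = n·v/(2L) = 2·232.8/(2·0.314) = 741.4013 Hz.
f_beat = |741.4013 − 743.1| = 1.70 Hz.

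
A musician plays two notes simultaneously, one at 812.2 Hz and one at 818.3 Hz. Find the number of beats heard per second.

Beats arise from superposition of two nearby frequencies; the beat rate is |f₁ − f₂|.
|812.2 − 818.3| = 6.1 Hz.

6.1 Hz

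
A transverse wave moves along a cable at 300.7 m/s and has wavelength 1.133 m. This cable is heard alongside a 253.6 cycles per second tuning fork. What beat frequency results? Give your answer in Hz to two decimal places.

Source frequency f = v/λ = 300.7/1.133 = 265.4016 Hz.
f_beat = |265.4016 − 253.6| = 11.80 Hz.

11.80 Hz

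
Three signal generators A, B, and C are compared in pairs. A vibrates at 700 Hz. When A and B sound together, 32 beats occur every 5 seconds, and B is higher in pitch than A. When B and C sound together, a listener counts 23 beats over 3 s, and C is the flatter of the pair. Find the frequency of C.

698.7333 Hz

A–B: Beat frequency = 32/5 = 6.4 Hz.
B is above A, so f_B = 700 + 6.4 = 706.4 Hz.
B–C: Beat frequency = 23/3 = 7.6667 Hz.
C is below B, so f_C = 706.4 − 7.6667 = 698.7333 Hz.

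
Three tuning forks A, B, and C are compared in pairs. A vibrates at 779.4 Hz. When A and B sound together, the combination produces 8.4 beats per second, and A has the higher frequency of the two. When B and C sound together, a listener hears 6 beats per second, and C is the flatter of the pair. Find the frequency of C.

765 Hz

B is below A, so f_B = 779.4 − 8.4 = 771 Hz.
C is below B, so f_C = 771 − 6 = 765 Hz.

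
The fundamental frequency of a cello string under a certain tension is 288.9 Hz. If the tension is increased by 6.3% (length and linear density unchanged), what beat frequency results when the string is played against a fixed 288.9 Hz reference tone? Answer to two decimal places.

8.96 Hz

For a string, f ∝ √T, so the new frequency is 288.9·√1.063 = 297.8614 Hz.
f_beat = |297.8614 − 288.9| = 8.96 Hz.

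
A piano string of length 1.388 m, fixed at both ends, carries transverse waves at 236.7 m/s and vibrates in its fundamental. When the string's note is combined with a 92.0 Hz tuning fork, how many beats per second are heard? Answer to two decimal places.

6.73 Hz

For a string fixed at both ends, f_n = n·v/(2L) = 1·236.7/(2·1.388) = 85.2666 Hz.
f_beat = |85.2666 − 92.0| = 6.73 Hz.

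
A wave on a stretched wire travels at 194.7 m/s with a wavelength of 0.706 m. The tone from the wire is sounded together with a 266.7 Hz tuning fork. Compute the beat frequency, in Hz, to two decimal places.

9.08 Hz

Source frequency f = v/λ = 194.7/0.706 = 275.7790 Hz.
f_beat = |275.7790 − 266.7| = 9.08 Hz.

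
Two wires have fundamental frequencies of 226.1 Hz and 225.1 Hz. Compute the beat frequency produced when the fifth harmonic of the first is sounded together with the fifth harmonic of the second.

Fifth harmonic of the first: 5·226.1 = 1130.5 Hz.
Fifth harmonic of the second: 5·225.1 = 1125.5 Hz.
f_beat = |1130.5 − 1125.5| = 5.0 Hz.

5.0 Hz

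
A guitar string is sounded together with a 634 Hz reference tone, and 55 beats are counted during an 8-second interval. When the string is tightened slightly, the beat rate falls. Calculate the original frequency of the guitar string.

Beat frequency = 55/8 = 6.875 Hz.
|f − 634| = 6.875, so the guitar string was at either 627.125 Hz or 640.875 Hz.
Increasing tension raises a string's frequency; the adjustment raises the guitar string's frequency.
The beat rate fell, so the adjustment moved the guitar string toward 634 Hz — it must have started below the reference.

627.125 Hz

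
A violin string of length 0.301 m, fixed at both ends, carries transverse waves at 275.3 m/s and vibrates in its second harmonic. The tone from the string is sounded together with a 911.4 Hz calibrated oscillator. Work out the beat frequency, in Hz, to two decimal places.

3.22 Hz

For a string fixed at both ends, f_n = n·v/(2L) = 2·275.3/(2·0.301) = 914.6179 Hz.
f_beat = |914.6179 − 911.4| = 3.22 Hz.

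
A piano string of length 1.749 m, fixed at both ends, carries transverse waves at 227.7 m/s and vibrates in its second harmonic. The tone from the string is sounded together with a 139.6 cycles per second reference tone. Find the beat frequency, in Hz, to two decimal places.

For a string fixed at both ends, f_n = n·v/(2L) = 2·227.7/(2·1.749) = 130.1887 Hz.
f_beat = |130.1887 − 139.6| = 9.41 Hz.

9.41 Hz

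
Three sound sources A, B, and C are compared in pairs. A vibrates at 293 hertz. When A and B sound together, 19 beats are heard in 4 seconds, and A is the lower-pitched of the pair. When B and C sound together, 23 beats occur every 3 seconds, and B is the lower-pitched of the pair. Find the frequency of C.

305.4167 Hz

A–B: Beat frequency = 19/4 = 4.75 Hz.
B is above A, so f_B = 293 + 4.75 = 297.75 Hz.
B–C: Beat frequency = 23/3 = 7.6667 Hz.
C is above B, so f_C = 297.75 + 7.6667 = 305.4167 Hz.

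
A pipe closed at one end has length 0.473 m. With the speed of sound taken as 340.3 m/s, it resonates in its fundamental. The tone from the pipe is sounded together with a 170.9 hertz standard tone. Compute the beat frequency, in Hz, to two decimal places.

Closed pipe (odd harmonics): f_n = n·v/(4L) = 1·340.3/(4·0.473) = 179.8626 Hz.
f_beat = |179.8626 − 170.9| = 8.96 Hz.

8.96 Hz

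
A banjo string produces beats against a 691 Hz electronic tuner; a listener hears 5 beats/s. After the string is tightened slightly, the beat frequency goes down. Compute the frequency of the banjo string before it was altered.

|f − 691| = 5, so the banjo string was at either 686 Hz or 696 Hz.
Increasing tension raises a string's frequency; the adjustment raises the banjo string's frequency.
The beat rate fell, so the adjustment moved the banjo string toward 691 Hz — it must have started below the reference.

686 Hz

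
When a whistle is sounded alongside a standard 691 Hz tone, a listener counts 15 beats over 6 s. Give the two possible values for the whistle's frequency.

Beat frequency = 15/6 = 2.5 Hz.
|f − 691| = 2.5, so f = 691 ± 2.5.

688.5 Hz or 693.5 Hz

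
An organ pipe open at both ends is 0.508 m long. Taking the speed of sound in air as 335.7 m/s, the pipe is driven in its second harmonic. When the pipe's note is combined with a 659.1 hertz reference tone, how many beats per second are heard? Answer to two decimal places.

1.73 Hz

Open pipe: f_n = n·v/(2L) = 2·335.7/(2·0.508) = 660.8268 Hz.
f_beat = |660.8268 − 659.1| = 1.73 Hz.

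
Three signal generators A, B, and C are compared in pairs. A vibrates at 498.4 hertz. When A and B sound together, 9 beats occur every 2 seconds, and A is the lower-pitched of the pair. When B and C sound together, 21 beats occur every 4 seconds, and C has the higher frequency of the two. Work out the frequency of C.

508.15 Hz

A–B: Beat frequency = 9/2 = 4.5 Hz.
B is above A, so f_B = 498.4 + 4.5 = 502.9 Hz.
B–C: Beat frequency = 21/4 = 5.25 Hz.
C is above B, so f_C = 502.9 + 5.25 = 508.15 Hz.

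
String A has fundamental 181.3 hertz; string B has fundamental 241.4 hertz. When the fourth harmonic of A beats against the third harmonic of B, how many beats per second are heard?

1.0 Hz

Fourth harmonic of the first: 4·181.3 = 725.2 Hz.
Third harmonic of the second: 3·241.4 = 724.2 Hz.
f_beat = |725.2 − 724.2| = 1.0 Hz.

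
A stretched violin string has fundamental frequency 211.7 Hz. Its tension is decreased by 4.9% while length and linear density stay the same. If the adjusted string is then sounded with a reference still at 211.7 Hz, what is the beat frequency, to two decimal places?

For a string, f ∝ √T, so the new frequency is 211.7·√0.951 = 206.4482 Hz.
f_beat = |206.4482 − 211.7| = 5.25 Hz.

5.25 Hz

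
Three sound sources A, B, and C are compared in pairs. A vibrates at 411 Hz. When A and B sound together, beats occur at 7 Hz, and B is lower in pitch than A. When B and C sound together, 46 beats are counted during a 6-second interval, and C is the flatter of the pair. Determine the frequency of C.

396.3333 Hz

B is below A, so f_B = 411 − 7 = 404 Hz.
B–C: Beat frequency = 46/6 = 7.6667 Hz.
C is below B, so f_C = 404 − 7.6667 = 396.3333 Hz.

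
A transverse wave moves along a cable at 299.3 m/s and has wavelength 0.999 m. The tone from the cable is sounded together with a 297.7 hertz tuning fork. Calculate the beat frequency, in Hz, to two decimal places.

1.90 Hz

Source frequency f = v/λ = 299.3/0.999 = 299.5996 Hz.
f_beat = |299.5996 − 297.7| = 1.90 Hz.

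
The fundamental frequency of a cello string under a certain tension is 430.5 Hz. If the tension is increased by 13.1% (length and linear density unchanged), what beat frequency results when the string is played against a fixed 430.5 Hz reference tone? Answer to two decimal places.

For a string, f ∝ √T, so the new frequency is 430.5·√1.131 = 457.8302 Hz.
f_beat = |457.8302 − 430.5| = 27.33 Hz.

27.33 Hz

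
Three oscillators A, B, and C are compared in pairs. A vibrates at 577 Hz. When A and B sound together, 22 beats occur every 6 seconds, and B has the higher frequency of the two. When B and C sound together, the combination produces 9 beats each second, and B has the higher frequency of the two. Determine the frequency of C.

571.6667 Hz

A–B: Beat frequency = 22/6 = 3.6667 Hz.
B is above A, so f_B = 577 + 3.6667 = 580.6667 Hz.
C is below B, so f_C = 580.6667 − 9 = 571.6667 Hz.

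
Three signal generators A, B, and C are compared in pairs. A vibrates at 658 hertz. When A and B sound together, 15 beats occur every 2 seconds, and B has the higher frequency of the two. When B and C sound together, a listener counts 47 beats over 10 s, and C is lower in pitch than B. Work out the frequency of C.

660.8 Hz

A–B: Beat frequency = 15/2 = 7.5 Hz.
B is above A, so f_B = 658 + 7.5 = 665.5 Hz.
B–C: Beat frequency = 47/10 = 4.7 Hz.
C is below B, so f_C = 665.5 − 4.7 = 660.8 Hz.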